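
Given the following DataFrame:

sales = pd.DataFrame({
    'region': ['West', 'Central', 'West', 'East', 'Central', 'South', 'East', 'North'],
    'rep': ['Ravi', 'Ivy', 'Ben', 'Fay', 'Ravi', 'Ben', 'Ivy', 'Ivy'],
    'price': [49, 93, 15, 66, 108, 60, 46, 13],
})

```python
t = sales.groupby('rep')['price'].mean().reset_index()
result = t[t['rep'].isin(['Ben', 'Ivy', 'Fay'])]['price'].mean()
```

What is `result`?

51.3888888889

group by rep, mean of price:
rep
Ben     37.500000
Fay     66.000000
Ivy     50.666667
Ravi    78.500000
Name: price, dtype: float64
reset_index():
    rep      price
0   Ben  37.500000
1   Fay  66.000000
2   Ivy  50.666667
3  Ravi  78.500000
filter rows where rep in ['Ben', 'Ivy', 'Fay']:
   rep      price
0  Ben  37.500000
1  Fay  66.000000
2  Ivy  50.666667
Then the mean of column 'price': 51.3888888889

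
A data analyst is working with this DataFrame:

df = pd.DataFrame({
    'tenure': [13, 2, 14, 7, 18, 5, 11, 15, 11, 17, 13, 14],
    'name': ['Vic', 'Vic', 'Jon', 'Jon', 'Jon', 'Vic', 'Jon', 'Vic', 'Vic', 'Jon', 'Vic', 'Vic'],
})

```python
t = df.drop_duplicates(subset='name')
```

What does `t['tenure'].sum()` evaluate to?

drop duplicate name (keep=first):
   tenure name
0      13  Vic
2      14  Jon
So sum() = 27.

27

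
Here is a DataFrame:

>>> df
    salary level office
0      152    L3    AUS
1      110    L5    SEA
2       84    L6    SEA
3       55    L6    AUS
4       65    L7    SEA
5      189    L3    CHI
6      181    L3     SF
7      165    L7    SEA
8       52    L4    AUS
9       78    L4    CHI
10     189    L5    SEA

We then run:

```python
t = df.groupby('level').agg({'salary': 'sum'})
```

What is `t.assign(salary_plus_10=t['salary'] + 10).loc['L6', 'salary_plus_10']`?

group by level, sum of salary:
       salary
level        
L3        522
L4        130
L5        299
L6        139
L7        230
add column salary_plus_10 = t['salary'] + 10:
       salary  salary_plus_10
level                        
L3        522             532
L4        130             140
L5        299             309
L6        139             149
L7        230             240
Hence 149.

149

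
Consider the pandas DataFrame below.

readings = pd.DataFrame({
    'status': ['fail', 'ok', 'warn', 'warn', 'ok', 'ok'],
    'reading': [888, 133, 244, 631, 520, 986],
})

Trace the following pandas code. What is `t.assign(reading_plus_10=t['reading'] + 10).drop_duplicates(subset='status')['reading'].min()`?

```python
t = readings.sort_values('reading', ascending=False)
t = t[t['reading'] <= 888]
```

520

sort by reading descending:
  status  reading
5     ok      986
0   fail      888
3   warn      631
4     ok      520
2   warn      244
1     ok      133
filter rows where reading <= 888:
  status  reading
0   fail      888
3   warn      631
4     ok      520
2   warn      244
1     ok      133
add column reading_plus_10 = t['reading'] + 10:
  status  reading  reading_plus_10
0   fail      888              898
3   warn      631              641
4     ok      520              530
2   warn      244              254
1     ok      133              143
drop duplicate status (keep=first):
  status  reading  reading_plus_10
0   fail      888              898
3   warn      631              641
4     ok      520              530
Hence 520.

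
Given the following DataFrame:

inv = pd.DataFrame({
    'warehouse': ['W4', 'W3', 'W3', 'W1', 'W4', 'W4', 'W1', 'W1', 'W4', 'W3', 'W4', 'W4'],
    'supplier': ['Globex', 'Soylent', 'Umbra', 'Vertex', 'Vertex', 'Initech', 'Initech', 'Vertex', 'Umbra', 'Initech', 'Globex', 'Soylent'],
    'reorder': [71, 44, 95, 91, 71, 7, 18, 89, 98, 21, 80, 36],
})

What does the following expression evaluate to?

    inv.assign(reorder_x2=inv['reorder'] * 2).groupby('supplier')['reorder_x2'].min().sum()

add column reorder_x2 = inv['reorder'] * 2:
   warehouse supplier  reorder  reorder_x2
0         W4   Globex       71         142
1         W3  Soylent       44          88
2         W3    Umbra       95         190
3         W1   Vertex       91         182
4         W4   Vertex       71         142
5         W4  Initech        7          14
6         W1  Initech       18          36
7         W1   Vertex       89         178
8         W4    Umbra       98         196
9         W3  Initech       21          42
10        W4   Globex       80         160
11        W4  Soylent       36          72
group by supplier, min of reorder_x2:
supplier
Globex     142
Initech     14
Soylent     72
Umbra      190
Vertex     142
Name: reorder_x2, dtype: int64
Finally, sum of the resulting series = 560.

560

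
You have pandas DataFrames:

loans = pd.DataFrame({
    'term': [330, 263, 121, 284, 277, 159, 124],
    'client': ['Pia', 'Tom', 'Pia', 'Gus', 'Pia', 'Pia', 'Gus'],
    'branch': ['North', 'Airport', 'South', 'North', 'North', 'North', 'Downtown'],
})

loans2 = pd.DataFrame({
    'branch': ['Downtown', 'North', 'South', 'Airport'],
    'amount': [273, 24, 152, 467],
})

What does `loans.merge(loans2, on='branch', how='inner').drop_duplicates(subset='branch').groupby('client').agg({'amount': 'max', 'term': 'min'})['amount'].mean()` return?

297.333333333

merge on 'branch' (how='inner') → 7 rows:
   term client    branch  amount
0   330    Pia     North      24
1   263    Tom   Airport     467
2   121    Pia     South     152
3   284    Gus     North      24
4   277    Pia     North      24
5   159    Pia     North      24
6   124    Gus  Downtown     273
drop duplicate branch (keep=first):
   term client    branch  amount
0   330    Pia     North      24
1   263    Tom   Airport     467
2   121    Pia     South     152
6   124    Gus  Downtown     273
group by client: max(amount), min(term):
        amount  term
client              
Gus        273   124
Pia        152   121
Tom        467   263
Reading off the mean of column 'amount', we get 297.333333333.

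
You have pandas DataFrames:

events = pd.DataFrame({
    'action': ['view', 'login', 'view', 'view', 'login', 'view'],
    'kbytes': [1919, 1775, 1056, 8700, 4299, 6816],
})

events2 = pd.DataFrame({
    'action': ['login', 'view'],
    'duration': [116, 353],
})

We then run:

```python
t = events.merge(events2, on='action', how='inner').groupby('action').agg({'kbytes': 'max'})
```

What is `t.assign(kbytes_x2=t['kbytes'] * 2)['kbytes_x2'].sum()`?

merge on 'action' (how='inner') → 6 rows:
  action  kbytes  duration
0   view    1919       353
1  login    1775       116
2   view    1056       353
3   view    8700       353
4  login    4299       116
5   view    6816       353
group by action, max of kbytes:
        kbytes
action        
login     4299
view      8700
add column kbytes_x2 = t['kbytes'] * 2:
        kbytes  kbytes_x2
action                   
login     4299       8598
view      8700      17400

25998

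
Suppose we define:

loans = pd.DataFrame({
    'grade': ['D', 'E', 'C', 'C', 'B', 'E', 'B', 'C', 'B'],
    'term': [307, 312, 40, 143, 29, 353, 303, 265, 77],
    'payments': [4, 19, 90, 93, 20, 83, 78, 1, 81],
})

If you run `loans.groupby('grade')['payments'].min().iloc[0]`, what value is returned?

group by grade, min of payments:
grade
B    20
C     1
D     4
E    19
Name: payments, dtype: int64

20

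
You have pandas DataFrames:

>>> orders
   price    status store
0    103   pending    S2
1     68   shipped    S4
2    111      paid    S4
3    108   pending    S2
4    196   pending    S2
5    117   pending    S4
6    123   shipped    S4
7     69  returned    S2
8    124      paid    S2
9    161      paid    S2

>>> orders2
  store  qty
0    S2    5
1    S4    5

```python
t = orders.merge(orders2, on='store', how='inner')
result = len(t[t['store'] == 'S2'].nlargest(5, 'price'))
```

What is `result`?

5

merge on 'store' (how='inner') → 10 rows:
   price    status store  qty
0    103   pending    S2    5
1     68   shipped    S4    5
2    111      paid    S4    5
3    108   pending    S2    5
4    196   pending    S2    5
5    117   pending    S4    5
6    123   shipped    S4    5
7     69  returned    S2    5
8    124      paid    S2    5
9    161      paid    S2    5
filter rows where store == 'S2':
   price    status store  qty
0    103   pending    S2    5
3    108   pending    S2    5
4    196   pending    S2    5
7     69  returned    S2    5
8    124      paid    S2    5
9    161      paid    S2    5
take 5 rows with largest price:
   price   status store  qty
4    196  pending    S2    5
9    161     paid    S2    5
8    124     paid    S2    5
3    108  pending    S2    5
0    103  pending    S2    5
So nlargest(5, 'price')) = 5.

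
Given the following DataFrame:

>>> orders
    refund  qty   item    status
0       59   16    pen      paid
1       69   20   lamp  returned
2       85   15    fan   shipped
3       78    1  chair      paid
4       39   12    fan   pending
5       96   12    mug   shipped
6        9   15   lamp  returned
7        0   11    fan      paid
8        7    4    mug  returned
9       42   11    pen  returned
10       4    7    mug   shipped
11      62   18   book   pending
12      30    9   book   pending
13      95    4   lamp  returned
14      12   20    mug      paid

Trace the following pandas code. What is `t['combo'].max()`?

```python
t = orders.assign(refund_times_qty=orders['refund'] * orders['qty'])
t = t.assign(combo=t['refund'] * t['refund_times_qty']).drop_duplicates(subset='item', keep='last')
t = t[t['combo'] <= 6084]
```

add column refund_times_qty = orders['refund'] * orders['qty']:
    refund  qty   item    status  refund_times_qty
0       59   16    pen      paid               944
1       69   20   lamp  returned              1380
2       85   15    fan   shipped              1275
3       78    1  chair      paid                78
4       39   12    fan   pending               468
5       96   12    mug   shipped              1152
6        9   15   lamp  returned               135
7        0   11    fan      paid                 0
8        7    4    mug  returned                28
9       42   11    pen  returned               462
10       4    7    mug   shipped                28
11      62   18   book   pending              1116
12      30    9   book   pending               270
13      95    4   lamp  returned               380
14      12   20    mug      paid               240
add column combo = t['refund'] * t['refund_times_qty']:
    refund  qty   item    status  refund_times_qty   combo
0       59   16    pen      paid               944   55696
1       69   20   lamp  returned              1380   95220
2       85   15    fan   shipped              1275  108375
3       78    1  chair      paid                78    6084
4       39   12    fan   pending               468   18252
5       96   12    mug   shipped              1152  110592
6        9   15   lamp  returned               135    1215
7        0   11    fan      paid                 0       0
8        7    4    mug  returned                28     196
9       42   11    pen  returned               462   19404
10       4    7    mug   shipped                28     112
11      62   18   book   pending              1116   69192
12      30    9   book   pending               270    8100
13      95    4   lamp  returned               380   36100
14      12   20    mug      paid               240    2880
drop duplicate item (keep=last):
    refund  qty   item    status  refund_times_qty  combo
3       78    1  chair      paid                78   6084
7        0   11    fan      paid                 0      0
9       42   11    pen  returned               462  19404
12      30    9   book   pending               270   8100
13      95    4   lamp  returned               380  36100
14      12   20    mug      paid               240   2880
filter rows where combo <= 6084:
    refund  qty   item status  refund_times_qty  combo
3       78    1  chair   paid                78   6084
7        0   11    fan   paid                 0      0
14      12   20    mug   paid               240   2880

6084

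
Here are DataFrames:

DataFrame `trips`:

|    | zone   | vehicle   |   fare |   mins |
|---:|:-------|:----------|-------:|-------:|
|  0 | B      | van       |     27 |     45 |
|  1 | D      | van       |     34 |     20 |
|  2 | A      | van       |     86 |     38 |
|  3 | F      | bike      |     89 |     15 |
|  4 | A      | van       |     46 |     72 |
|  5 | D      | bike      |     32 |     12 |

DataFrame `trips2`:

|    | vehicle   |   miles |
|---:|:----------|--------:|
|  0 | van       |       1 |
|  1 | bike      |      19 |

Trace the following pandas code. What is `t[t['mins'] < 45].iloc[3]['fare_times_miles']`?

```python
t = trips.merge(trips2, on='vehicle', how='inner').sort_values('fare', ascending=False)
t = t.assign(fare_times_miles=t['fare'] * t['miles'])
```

608

merge on 'vehicle' (how='inner') → 6 rows:
  zone vehicle  fare  mins  miles
0    B     van    27    45      1
1    D     van    34    20      1
2    A     van    86    38      1
3    F    bike    89    15     19
4    A     van    46    72      1
5    D    bike    32    12     19
sort by fare descending:
  zone vehicle  fare  mins  miles
3    F    bike    89    15     19
2    A     van    86    38      1
4    A     van    46    72      1
1    D     van    34    20      1
5    D    bike    32    12     19
0    B     van    27    45      1
add column fare_times_miles = t['fare'] * t['miles']:
  zone vehicle  fare  mins  miles  fare_times_miles
3    F    bike    89    15     19              1691
2    A     van    86    38      1                86
4    A     van    46    72      1                46
1    D     van    34    20      1                34
5    D    bike    32    12     19               608
0    B     van    27    45      1                27
filter rows where mins < 45:
  zone vehicle  fare  mins  miles  fare_times_miles
3    F    bike    89    15     19              1691
2    A     van    86    38      1                86
1    D     van    34    20      1                34
5    D    bike    32    12     19               608
Reading off the value at position 3, column 'fare_times_miles', we get 608.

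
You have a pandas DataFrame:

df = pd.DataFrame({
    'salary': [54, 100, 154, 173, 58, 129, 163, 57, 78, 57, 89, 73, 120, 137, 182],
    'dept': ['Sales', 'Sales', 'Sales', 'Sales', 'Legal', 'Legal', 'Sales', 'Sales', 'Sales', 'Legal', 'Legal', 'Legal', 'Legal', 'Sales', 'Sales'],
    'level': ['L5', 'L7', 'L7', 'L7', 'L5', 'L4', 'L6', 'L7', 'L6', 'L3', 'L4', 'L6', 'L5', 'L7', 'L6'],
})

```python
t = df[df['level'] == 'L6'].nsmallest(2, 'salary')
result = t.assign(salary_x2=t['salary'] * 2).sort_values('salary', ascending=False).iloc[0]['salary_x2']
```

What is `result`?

filter rows where level == 'L6':
    salary   dept level
6      163  Sales    L6
8       78  Sales    L6
11      73  Legal    L6
14     182  Sales    L6
take 2 rows with smallest salary:
    salary   dept level
11      73  Legal    L6
8       78  Sales    L6
add column salary_x2 = t['salary'] * 2:
    salary   dept level  salary_x2
11      73  Legal    L6        146
8       78  Sales    L6        156
sort by salary descending:
    salary   dept level  salary_x2
8       78  Sales    L6        156
11      73  Legal    L6        146
The value at position 0, column 'salary_x2' is 156.

156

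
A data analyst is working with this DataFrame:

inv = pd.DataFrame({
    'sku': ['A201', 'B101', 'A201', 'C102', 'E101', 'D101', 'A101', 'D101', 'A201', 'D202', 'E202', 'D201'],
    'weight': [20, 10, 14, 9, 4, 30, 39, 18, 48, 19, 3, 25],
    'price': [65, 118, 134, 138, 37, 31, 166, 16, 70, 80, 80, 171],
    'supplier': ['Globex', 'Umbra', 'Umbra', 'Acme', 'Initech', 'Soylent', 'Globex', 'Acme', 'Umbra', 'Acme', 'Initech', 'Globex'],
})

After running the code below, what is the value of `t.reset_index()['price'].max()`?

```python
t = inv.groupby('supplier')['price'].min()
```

70

group by supplier, min of price:
supplier
Acme       16
Globex     65
Initech    37
Soylent    31
Umbra      70
Name: price, dtype: int64
reset_index():
  supplier  price
0     Acme     16
1   Globex     65
2  Initech     37
3  Soylent     31
4    Umbra     70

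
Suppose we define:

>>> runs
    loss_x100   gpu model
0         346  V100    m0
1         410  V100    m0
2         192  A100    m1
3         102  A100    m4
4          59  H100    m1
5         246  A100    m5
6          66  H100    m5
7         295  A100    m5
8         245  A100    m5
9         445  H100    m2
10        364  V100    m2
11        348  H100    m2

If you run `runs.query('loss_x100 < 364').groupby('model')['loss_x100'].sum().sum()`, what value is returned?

1899

filter rows where loss_x100 < 364:
    loss_x100   gpu model
0         346  V100    m0
2         192  A100    m1
3         102  A100    m4
4          59  H100    m1
5         246  A100    m5
6          66  H100    m5
7         295  A100    m5
8         245  A100    m5
11        348  H100    m2
group by model, sum of loss_x100:
model
m0    346
m1    251
m2    348
m4    102
m5    852
Name: loss_x100, dtype: int64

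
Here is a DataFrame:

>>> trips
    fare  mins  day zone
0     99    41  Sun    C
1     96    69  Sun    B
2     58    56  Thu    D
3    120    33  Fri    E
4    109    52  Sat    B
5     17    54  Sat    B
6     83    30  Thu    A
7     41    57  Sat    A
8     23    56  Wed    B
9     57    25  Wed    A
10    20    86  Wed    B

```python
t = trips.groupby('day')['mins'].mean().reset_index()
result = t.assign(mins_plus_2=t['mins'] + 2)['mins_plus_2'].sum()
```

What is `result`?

group by day, mean of mins:
day
Fri    33.000000
Sat    54.333333
Sun    55.000000
Thu    43.000000
Wed    55.666667
Name: mins, dtype: float64
reset_index():
   day       mins
0  Fri  33.000000
1  Sat  54.333333
2  Sun  55.000000
3  Thu  43.000000
4  Wed  55.666667
add column mins_plus_2 = t['mins'] + 2:
   day       mins  mins_plus_2
0  Fri  33.000000    35.000000
1  Sat  54.333333    56.333333
2  Sun  55.000000    57.000000
3  Thu  43.000000    45.000000
4  Wed  55.666667    57.666667
Taking the sum of column 'mins_plus_2' gives 251.0.

251.0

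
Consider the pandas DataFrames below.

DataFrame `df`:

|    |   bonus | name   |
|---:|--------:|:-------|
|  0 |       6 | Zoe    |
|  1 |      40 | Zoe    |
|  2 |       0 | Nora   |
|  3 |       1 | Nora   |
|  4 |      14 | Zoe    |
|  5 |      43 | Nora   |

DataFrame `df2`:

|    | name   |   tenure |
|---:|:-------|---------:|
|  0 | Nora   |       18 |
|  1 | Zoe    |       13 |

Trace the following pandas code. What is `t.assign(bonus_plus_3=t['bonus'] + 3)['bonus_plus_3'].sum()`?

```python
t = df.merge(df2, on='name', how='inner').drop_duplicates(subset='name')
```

merge on 'name' (how='inner') → 6 rows:
   bonus  name  tenure
0      6   Zoe      13
1     40   Zoe      13
2      0  Nora      18
3      1  Nora      18
4     14   Zoe      13
5     43  Nora      18
drop duplicate name (keep=first):
   bonus  name  tenure
0      6   Zoe      13
2      0  Nora      18
add column bonus_plus_3 = t['bonus'] + 3:
   bonus  name  tenure  bonus_plus_3
0      6   Zoe      13             9
2      0  Nora      18             3
The sum of column 'bonus_plus_3' is 12.

12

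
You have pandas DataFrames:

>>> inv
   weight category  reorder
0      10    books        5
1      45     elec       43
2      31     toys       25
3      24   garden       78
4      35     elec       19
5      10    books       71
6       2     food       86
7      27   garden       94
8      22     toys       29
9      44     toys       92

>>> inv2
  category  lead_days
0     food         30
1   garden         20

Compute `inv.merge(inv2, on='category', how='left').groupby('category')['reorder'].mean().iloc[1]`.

31.0

merge on 'category' (how='left') → 10 rows:
   weight category  reorder  lead_days
0      10    books        5        NaN
1      45     elec       43        NaN
2      31     toys       25        NaN
3      24   garden       78       20.0
4      35     elec       19        NaN
5      10    books       71        NaN
6       2     food       86       30.0
7      27   garden       94       20.0
8      22     toys       29        NaN
9      44     toys       92        NaN
group by category, mean of reorder:
category
books     38.000000
elec      31.000000
food      86.000000
garden    86.000000
toys      48.666667
Name: reorder, dtype: float64
Hence 31.0.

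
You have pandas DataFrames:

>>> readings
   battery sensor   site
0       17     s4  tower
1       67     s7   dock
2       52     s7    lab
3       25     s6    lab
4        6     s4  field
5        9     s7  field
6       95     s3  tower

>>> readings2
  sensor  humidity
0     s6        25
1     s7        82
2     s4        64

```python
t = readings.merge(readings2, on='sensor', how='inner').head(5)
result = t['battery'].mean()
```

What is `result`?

merge on 'sensor' (how='inner') → 6 rows:
   battery sensor   site  humidity
0       17     s4  tower        64
1       67     s7   dock        82
2       52     s7    lab        82
3       25     s6    lab        25
4        6     s4  field        64
5        9     s7  field        82
take first 5 rows:
   battery sensor   site  humidity
0       17     s4  tower        64
1       67     s7   dock        82
2       52     s7    lab        82
3       25     s6    lab        25
4        6     s4  field        64
Reading off the mean of column 'battery', we get 33.4.

33.4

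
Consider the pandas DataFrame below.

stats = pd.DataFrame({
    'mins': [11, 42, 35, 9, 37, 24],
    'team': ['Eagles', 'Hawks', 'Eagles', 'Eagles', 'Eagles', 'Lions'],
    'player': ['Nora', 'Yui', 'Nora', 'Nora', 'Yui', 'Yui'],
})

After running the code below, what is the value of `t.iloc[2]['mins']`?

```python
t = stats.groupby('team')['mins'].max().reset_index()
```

group by team, max of mins:
team
Eagles    37
Hawks     42
Lions     24
Name: mins, dtype: int64
reset_index():
     team  mins
0  Eagles    37
1   Hawks    42
2   Lions    24

24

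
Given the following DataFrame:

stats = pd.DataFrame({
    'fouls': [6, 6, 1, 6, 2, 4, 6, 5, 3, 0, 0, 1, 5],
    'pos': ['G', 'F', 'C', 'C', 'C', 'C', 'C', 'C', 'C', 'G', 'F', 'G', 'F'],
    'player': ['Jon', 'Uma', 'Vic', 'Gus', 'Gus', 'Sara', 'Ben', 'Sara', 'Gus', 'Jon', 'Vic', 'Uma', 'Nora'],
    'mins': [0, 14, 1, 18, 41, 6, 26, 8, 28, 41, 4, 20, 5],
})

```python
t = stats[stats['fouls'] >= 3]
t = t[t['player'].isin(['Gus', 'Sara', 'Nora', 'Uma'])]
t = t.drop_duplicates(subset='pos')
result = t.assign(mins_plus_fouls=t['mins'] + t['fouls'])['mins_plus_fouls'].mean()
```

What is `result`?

22.0

filter rows where fouls >= 3:
    fouls pos player  mins
0       6   G    Jon     0
1       6   F    Uma    14
3       6   C    Gus    18
5       4   C   Sara     6
6       6   C    Ben    26
7       5   C   Sara     8
8       3   C    Gus    28
12      5   F   Nora     5
filter rows where player in ['Gus', 'Sara', 'Nora', 'Uma']:
    fouls pos player  mins
1       6   F    Uma    14
3       6   C    Gus    18
5       4   C   Sara     6
7       5   C   Sara     8
8       3   C    Gus    28
12      5   F   Nora     5
drop duplicate pos (keep=first):
   fouls pos player  mins
1      6   F    Uma    14
3      6   C    Gus    18
add column mins_plus_fouls = t['mins'] + t['fouls']:
   fouls pos player  mins  mins_plus_fouls
1      6   F    Uma    14               20
3      6   C    Gus    18               24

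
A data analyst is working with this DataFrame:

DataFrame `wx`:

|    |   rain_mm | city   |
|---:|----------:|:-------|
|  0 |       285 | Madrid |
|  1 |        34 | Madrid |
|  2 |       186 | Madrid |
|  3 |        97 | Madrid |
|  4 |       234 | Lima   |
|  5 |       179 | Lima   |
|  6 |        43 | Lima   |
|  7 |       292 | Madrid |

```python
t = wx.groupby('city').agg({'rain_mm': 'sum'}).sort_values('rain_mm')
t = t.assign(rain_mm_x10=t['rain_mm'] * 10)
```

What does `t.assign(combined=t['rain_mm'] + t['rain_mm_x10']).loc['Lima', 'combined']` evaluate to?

5016

group by city, sum of rain_mm:
        rain_mm
city           
Lima        456
Madrid      894
sort by rain_mm:
        rain_mm
city           
Lima        456
Madrid      894
add column rain_mm_x10 = t['rain_mm'] * 10:
        rain_mm  rain_mm_x10
city                        
Lima        456         4560
Madrid      894         8940
add column combined = t['rain_mm'] + t['rain_mm_x10']:
        rain_mm  rain_mm_x10  combined
city                                  
Lima        456         4560      5016
Madrid      894         8940      9834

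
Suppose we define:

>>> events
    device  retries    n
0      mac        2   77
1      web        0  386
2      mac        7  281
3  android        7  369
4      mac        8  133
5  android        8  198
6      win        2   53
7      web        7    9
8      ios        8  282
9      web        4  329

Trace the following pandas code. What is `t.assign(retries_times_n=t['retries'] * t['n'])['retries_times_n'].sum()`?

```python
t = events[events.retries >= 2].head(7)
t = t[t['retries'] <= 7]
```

4873

filter rows where retries >= 2:
    device  retries    n
0      mac        2   77
2      mac        7  281
3  android        7  369
4      mac        8  133
5  android        8  198
6      win        2   53
7      web        7    9
8      ios        8  282
9      web        4  329
take first 7 rows:
    device  retries    n
0      mac        2   77
2      mac        7  281
3  android        7  369
4      mac        8  133
5  android        8  198
6      win        2   53
7      web        7    9
filter rows where retries <= 7:
    device  retries    n
0      mac        2   77
2      mac        7  281
3  android        7  369
6      win        2   53
7      web        7    9
add column retries_times_n = t['retries'] * t['n']:
    device  retries    n  retries_times_n
0      mac        2   77              154
2      mac        7  281             1967
3  android        7  369             2583
6      win        2   53              106
7      web        7    9               63
The sum of column 'retries_times_n' is 4873.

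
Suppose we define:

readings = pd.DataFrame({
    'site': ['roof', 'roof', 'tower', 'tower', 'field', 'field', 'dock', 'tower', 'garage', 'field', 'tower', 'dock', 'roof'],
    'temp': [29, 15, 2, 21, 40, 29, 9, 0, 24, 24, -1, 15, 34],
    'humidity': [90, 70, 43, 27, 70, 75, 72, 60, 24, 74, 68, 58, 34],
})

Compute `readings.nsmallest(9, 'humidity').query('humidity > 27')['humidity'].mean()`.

take 9 rows with smallest humidity:
      site  temp  humidity
8   garage    24        24
3    tower    21        27
12    roof    34        34
2    tower     2        43
11    dock    15        58
7    tower     0        60
10   tower    -1        68
1     roof    15        70
4    field    40        70
filter rows where humidity > 27:
     site  temp  humidity
12   roof    34        34
2   tower     2        43
11   dock    15        58
7   tower     0        60
10  tower    -1        68
1    roof    15        70
4   field    40        70
Reading off the mean of column 'humidity', we get 57.5714285714.

57.5714285714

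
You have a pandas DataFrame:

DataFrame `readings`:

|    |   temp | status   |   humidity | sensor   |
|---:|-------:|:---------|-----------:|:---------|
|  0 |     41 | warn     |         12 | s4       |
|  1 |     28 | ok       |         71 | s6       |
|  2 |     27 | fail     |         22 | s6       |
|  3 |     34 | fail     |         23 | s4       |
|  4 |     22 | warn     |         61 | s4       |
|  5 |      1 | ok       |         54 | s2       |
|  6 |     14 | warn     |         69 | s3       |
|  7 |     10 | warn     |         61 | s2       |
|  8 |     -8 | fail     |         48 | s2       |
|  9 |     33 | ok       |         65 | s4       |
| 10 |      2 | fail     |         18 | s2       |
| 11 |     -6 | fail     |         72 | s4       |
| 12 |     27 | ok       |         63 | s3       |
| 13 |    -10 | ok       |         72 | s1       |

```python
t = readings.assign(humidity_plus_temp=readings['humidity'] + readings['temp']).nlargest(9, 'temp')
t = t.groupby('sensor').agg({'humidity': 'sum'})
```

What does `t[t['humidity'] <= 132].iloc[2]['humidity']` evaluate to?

add column humidity_plus_temp = readings['humidity'] + readings['temp']:
    temp status  humidity sensor  humidity_plus_temp
0     41   warn        12     s4                  53
1     28     ok        71     s6                  99
2     27   fail        22     s6                  49
3     34   fail        23     s4                  57
4     22   warn        61     s4                  83
5      1     ok        54     s2                  55
6     14   warn        69     s3                  83
7     10   warn        61     s2                  71
8     -8   fail        48     s2                  40
9     33     ok        65     s4                  98
10     2   fail        18     s2                  20
11    -6   fail        72     s4                  66
12    27     ok        63     s3                  90
13   -10     ok        72     s1                  62
take 9 rows with largest temp:
    temp status  humidity sensor  humidity_plus_temp
0     41   warn        12     s4                  53
3     34   fail        23     s4                  57
9     33     ok        65     s4                  98
1     28     ok        71     s6                  99
2     27   fail        22     s6                  49
12    27     ok        63     s3                  90
4     22   warn        61     s4                  83
6     14   warn        69     s3                  83
7     10   warn        61     s2                  71
group by sensor, sum of humidity:
        humidity
sensor          
s2            61
s3           132
s4           161
s6            93
filter rows where humidity <= 132:
        humidity
sensor          
s2            61
s3           132
s6            93

93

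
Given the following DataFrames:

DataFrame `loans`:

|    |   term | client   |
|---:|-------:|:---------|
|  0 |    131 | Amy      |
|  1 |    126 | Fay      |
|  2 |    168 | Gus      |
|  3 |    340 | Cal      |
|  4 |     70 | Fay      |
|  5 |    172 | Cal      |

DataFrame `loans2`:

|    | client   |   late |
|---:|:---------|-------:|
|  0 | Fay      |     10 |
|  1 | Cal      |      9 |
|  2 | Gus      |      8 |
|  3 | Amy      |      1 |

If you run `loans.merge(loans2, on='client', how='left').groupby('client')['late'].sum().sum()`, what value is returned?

47

merge on 'client' (how='left') → 6 rows:
   term client  late
0   131    Amy     1
1   126    Fay    10
2   168    Gus     8
3   340    Cal     9
4    70    Fay    10
5   172    Cal     9
group by client, sum of late:
client
Amy     1
Cal    18
Fay    20
Gus     8
Name: late, dtype: int64
The sum of the resulting series is 47.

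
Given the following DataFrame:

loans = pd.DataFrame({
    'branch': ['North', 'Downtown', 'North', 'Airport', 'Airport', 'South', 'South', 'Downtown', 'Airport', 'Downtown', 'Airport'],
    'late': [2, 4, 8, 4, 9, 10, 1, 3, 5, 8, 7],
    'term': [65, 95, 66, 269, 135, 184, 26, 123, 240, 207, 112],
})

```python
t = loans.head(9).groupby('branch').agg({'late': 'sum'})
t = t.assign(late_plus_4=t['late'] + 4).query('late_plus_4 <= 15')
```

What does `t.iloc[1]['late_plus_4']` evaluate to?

14

take first 9 rows:
     branch  late  term
0     North     2    65
1  Downtown     4    95
2     North     8    66
3   Airport     4   269
4   Airport     9   135
5     South    10   184
6     South     1    26
7  Downtown     3   123
8   Airport     5   240
group by branch, sum of late:
          late
branch        
Airport     18
Downtown     7
North       10
South       11
add column late_plus_4 = t['late'] + 4:
          late  late_plus_4
branch                     
Airport     18           22
Downtown     7           11
North       10           14
South       11           15
filter rows where late_plus_4 <= 15:
          late  late_plus_4
branch                     
Downtown     7           11
North       10           14
South       11           15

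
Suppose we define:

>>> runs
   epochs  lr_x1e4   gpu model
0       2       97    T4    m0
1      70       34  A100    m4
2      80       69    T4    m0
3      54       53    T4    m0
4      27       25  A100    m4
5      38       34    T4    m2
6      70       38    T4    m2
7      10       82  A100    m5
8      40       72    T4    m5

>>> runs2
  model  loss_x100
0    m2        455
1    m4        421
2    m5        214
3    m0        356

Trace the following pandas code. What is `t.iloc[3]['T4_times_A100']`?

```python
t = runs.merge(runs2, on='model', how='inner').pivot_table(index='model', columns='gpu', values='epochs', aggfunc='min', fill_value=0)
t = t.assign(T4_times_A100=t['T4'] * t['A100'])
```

merge on 'model' (how='inner') → 9 rows:
   epochs  lr_x1e4   gpu model  loss_x100
0       2       97    T4    m0        356
1      70       34  A100    m4        421
2      80       69    T4    m0        356
3      54       53    T4    m0        356
4      27       25  A100    m4        421
5      38       34    T4    m2        455
6      70       38    T4    m2        455
7      10       82  A100    m5        214
8      40       72    T4    m5        214
pivot: rows=model, cols=gpu, min(epochs):
gpu    A100  T4
model          
m0        0   2
m2        0  38
m4       27   0
m5       10  40
add column T4_times_A100 = t['T4'] * t['A100']:
gpu    A100  T4  T4_times_A100
model                         
m0        0   2              0
m2        0  38              0
m4       27   0              0
m5       10  40            400
value at position 3, column 'T4_times_A100' → 400

400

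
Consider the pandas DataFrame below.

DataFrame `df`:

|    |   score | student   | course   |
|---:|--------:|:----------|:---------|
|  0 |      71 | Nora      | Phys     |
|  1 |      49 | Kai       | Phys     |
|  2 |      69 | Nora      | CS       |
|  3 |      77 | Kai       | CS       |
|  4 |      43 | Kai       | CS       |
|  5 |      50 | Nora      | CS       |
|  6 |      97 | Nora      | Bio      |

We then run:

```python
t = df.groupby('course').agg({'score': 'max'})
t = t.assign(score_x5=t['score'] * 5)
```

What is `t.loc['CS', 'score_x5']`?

385

group by course, max of score:
        score
course       
Bio        97
CS         77
Phys       71
add column score_x5 = t['score'] * 5:
        score  score_x5
course                 
Bio        97       485
CS         77       385
Phys       71       355
Taking the value at row 'CS', column 'score_x5' gives 385.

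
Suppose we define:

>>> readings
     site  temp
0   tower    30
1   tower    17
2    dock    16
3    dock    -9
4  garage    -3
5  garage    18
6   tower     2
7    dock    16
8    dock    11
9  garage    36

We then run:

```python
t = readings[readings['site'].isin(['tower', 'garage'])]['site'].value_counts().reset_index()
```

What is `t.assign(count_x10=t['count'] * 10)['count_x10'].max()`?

30

filter rows where site in ['tower', 'garage']:
     site  temp
0   tower    30
1   tower    17
4  garage    -3
5  garage    18
6   tower     2
9  garage    36
value_counts of site:
site
tower     3
garage    3
Name: count, dtype: int64
reset_index():
     site  count
0   tower      3
1  garage      3
add column count_x10 = t['count'] * 10:
     site  count  count_x10
0   tower      3         30
1  garage      3         30
Finally, max of column 'count_x10' = 30.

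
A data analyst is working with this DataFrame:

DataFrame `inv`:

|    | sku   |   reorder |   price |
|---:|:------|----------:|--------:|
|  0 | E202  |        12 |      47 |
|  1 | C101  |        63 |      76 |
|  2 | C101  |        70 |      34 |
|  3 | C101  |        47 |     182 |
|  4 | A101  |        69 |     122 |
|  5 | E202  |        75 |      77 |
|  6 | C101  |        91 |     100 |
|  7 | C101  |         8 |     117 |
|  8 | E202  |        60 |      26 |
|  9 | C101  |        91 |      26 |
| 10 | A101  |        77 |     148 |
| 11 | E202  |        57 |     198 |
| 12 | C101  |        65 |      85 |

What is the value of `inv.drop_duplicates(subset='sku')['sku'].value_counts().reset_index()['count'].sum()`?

3

drop duplicate sku (keep=first):
    sku  reorder  price
0  E202       12     47
1  C101       63     76
4  A101       69    122
value_counts of sku:
sku
E202    1
C101    1
A101    1
Name: count, dtype: int64
reset_index():
    sku  count
0  E202      1
1  C101      1
2  A101      1
The sum of column 'count' is 3.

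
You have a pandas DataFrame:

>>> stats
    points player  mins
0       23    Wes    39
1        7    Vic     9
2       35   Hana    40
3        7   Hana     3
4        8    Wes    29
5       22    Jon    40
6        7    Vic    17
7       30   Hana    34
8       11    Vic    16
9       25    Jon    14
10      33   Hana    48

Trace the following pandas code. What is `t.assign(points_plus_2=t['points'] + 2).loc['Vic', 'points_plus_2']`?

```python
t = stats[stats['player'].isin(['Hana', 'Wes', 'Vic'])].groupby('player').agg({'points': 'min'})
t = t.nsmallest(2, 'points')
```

9

filter rows where player in ['Hana', 'Wes', 'Vic']:
    points player  mins
0       23    Wes    39
1        7    Vic     9
2       35   Hana    40
3        7   Hana     3
4        8    Wes    29
6        7    Vic    17
7       30   Hana    34
8       11    Vic    16
10      33   Hana    48
group by player, min of points:
        points
player        
Hana         7
Vic          7
Wes          8
take 2 rows with smallest points:
        points
player        
Hana         7
Vic          7
add column points_plus_2 = t['points'] + 2:
        points  points_plus_2
player                       
Hana         7              9
Vic          7              9
Finally, value at row 'Vic', column 'points_plus_2' = 9.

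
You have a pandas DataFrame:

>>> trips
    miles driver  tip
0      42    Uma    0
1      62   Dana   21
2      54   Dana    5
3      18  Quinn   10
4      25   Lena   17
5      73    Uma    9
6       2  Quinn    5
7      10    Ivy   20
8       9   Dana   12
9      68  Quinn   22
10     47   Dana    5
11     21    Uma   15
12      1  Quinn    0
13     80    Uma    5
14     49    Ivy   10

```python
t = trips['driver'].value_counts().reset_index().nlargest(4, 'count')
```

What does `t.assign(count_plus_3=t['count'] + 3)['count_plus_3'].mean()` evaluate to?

value_counts of driver:
driver
Uma      4
Dana     4
Quinn    4
Ivy      2
Lena     1
Name: count, dtype: int64
reset_index():
  driver  count
0    Uma      4
1   Dana      4
2  Quinn      4
3    Ivy      2
4   Lena      1
take 4 rows with largest count:
  driver  count
0    Uma      4
1   Dana      4
2  Quinn      4
3    Ivy      2
add column count_plus_3 = t['count'] + 3:
  driver  count  count_plus_3
0    Uma      4             7
1   Dana      4             7
2  Quinn      4             7
3    Ivy      2             5
Reading off the mean of column 'count_plus_3', we get 6.5.

6.5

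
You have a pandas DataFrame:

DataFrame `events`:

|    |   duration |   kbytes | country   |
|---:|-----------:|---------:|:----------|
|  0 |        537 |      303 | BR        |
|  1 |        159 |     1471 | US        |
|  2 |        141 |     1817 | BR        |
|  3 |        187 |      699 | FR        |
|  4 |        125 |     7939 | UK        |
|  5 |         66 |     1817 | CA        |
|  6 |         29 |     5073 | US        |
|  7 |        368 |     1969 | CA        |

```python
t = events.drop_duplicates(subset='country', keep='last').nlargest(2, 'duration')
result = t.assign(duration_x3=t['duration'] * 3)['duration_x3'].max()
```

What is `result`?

drop duplicate country (keep=last):
   duration  kbytes country
2       141    1817      BR
3       187     699      FR
4       125    7939      UK
6        29    5073      US
7       368    1969      CA
take 2 rows with largest duration:
   duration  kbytes country
7       368    1969      CA
3       187     699      FR
add column duration_x3 = t['duration'] * 3:
   duration  kbytes country  duration_x3
7       368    1969      CA         1104
3       187     699      FR          561

1104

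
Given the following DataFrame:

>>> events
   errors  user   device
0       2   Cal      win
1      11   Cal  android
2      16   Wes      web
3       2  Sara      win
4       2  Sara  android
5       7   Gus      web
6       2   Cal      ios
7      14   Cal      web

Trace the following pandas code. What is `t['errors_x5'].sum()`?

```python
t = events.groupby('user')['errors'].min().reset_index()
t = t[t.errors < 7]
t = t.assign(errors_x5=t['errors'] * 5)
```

group by user, min of errors:
user
Cal      2
Gus      7
Sara     2
Wes     16
Name: errors, dtype: int64
reset_index():
   user  errors
0   Cal       2
1   Gus       7
2  Sara       2
3   Wes      16
filter rows where errors < 7:
   user  errors
0   Cal       2
2  Sara       2
add column errors_x5 = t['errors'] * 5:
   user  errors  errors_x5
0   Cal       2         10
2  Sara       2         10
Then the sum of column 'errors_x5': 20

20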